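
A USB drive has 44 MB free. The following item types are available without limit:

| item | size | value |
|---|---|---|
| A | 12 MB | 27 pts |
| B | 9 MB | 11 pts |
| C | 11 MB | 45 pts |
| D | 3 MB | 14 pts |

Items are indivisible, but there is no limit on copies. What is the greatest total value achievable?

199 pts

Best value-per-unit is D at 14/3; filling with it alone gives 14×14 = 196.
Optimal mix: 1×C + 11×D → size 44, value 199.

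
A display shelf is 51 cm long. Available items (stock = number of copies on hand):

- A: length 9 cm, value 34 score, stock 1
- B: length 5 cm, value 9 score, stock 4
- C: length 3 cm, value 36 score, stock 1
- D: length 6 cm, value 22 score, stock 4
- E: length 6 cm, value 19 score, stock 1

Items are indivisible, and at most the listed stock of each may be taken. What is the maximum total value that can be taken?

Best selections within length 51 and stock limits:
- 1×A + 1×B + 1×C + 4×D + 1×E: length 47, value 186
- 1×A + 3×B + 1×C + 4×D: length 51, value 185
- 1×A + 3×B + 1×C + 3×D + 1×E: length 51, value 182
- 1×A + 1×C + 4×D + 1×E: length 42, value 177
Best: 186 score.

186 score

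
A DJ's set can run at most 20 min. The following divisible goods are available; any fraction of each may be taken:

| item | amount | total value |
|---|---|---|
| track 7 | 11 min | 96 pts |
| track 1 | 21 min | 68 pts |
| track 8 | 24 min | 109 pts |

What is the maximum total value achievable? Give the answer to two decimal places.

Take in order of value per unit:
- track 7 (96/11 per unit): all 11 → value 96, running total 96.00
- track 8 (109/24 per unit): 9 of 24 → value 9×109/24 = 40.8750, running total 136.88
Total 136.88.

136.88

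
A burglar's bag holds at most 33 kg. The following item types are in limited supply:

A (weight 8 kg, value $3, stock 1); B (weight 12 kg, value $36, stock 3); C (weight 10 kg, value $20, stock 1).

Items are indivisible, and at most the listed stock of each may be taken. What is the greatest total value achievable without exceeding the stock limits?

$75

Best selections within weight 33 and stock limits:
- 1×A + 2×B: weight 32, value 75
- 2×B: weight 24, value 72
- 1×A + 1×B + 1×C: weight 30, value 59
- 1×B + 1×C: weight 22, value 56
Best: $75.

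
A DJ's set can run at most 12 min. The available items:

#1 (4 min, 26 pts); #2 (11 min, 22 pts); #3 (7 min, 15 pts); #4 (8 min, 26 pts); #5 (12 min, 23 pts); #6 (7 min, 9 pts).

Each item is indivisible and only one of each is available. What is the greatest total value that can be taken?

52 pts

This is a 0/1 knapsack; check combinations near the capacity.
- #1+#4: duration 4+8=12, value 26+26=52
- #1+#3: duration 4+7=11, value 26+15=41
- #1+#6: duration 4+7=11, value 26+9=35
Best: 52 pts.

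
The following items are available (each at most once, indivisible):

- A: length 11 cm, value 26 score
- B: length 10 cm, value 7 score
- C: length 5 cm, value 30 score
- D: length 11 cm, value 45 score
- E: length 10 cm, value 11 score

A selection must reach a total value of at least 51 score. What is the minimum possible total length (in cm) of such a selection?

16

Subsets with value ≥ 51, sorted by total length:
- C+D: length 16, value 75
- A+C: length 16, value 56
- D+E: length 21, value 56
- B+D: length 21, value 52
Minimum length: 16 cm.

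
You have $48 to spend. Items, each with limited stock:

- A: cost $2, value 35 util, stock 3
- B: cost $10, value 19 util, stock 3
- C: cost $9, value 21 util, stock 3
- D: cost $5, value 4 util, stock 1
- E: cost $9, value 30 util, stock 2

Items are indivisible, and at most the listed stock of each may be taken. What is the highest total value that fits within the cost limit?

Top feasible selections:
- 3×A + 2×C + 1×D + 2×E: cost 47, value 211
- 3×A + 1×B + 1×C + 1×D + 2×E: cost 48, value 209
- 3×A + 2×C + 2×E: cost 42, value 207
- 3×A + 1×B + 1×C + 2×E: cost 43, value 205
Best: 211 util.

211 util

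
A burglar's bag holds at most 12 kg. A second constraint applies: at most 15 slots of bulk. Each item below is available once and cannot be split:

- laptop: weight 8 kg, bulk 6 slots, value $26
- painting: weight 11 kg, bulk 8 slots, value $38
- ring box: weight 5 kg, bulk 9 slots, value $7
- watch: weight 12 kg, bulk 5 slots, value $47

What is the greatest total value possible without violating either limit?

$47

Feasible sets respecting both limits:
- watch: weight 12, bulk 5, value 47
- painting: weight 11, bulk 8, value 38
- laptop: weight 8, bulk 6, value 26
- ring box: weight 5, bulk 9, value 7
Best: $47.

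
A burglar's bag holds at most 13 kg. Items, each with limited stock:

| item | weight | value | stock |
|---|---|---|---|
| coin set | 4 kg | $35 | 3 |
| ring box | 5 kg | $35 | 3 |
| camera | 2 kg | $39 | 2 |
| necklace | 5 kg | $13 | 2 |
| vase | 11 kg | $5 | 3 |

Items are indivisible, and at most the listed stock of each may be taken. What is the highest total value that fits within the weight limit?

$148

Top feasible selections:
- 2×coin set + 2×camera: weight 12, value 148
- 1×coin set + 1×ring box + 2×camera: weight 13, value 148
- 1×coin set + 2×camera + 1×necklace: weight 13, value 126
- 1×coin set + 2×camera: weight 8, value 113
Best: $148.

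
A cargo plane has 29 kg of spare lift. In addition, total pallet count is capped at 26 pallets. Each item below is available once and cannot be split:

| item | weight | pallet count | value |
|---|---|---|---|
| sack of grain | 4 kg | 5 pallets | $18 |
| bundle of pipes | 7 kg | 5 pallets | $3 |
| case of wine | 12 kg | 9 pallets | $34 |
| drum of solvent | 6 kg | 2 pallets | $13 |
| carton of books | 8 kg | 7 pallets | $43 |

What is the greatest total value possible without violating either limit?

$95

Feasible sets respecting both limits:
- sack of grain+case of wine+carton of books: weight 24, pallet count 21, value 95
- case of wine+drum of solvent+carton of books: weight 26, pallet count 18, value 90
- bundle of pipes+case of wine+carton of books: weight 27, pallet count 21, value 80
- case of wine+carton of books: weight 20, pallet count 16, value 77
Best: $95.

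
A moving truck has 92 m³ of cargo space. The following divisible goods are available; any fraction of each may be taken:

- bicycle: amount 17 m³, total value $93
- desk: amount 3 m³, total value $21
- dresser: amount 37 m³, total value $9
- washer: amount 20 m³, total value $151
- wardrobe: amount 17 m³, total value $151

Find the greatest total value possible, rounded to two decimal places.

424.51

Take in order of value per unit:
- wardrobe (151/17 per unit): all 17 → value 151, running total 151.00
- washer (151/20 per unit): all 20 → value 151, running total 302.00
- desk (21/3 per unit): all 3 → value 21, running total 323.00
- bicycle (93/17 per unit): all 17 → value 93, running total 416.00
- dresser (9/37 per unit): 35 of 37 → value 35×9/37 = 8.5135, running total 424.51
Total 424.51.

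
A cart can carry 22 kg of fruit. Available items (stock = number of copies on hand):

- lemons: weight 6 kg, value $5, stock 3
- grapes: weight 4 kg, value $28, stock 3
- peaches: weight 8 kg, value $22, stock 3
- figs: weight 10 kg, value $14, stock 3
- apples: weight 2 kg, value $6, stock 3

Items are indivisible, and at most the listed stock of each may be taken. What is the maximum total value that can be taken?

$112

Best selections within weight 22 and stock limits:
- 3×grapes + 1×peaches + 1×apples: weight 22, value 112
- 3×grapes + 1×peaches: weight 20, value 106
- 3×grapes + 3×apples: weight 18, value 102
- 1×lemons + 3×grapes + 2×apples: weight 22, value 101
Best: $112.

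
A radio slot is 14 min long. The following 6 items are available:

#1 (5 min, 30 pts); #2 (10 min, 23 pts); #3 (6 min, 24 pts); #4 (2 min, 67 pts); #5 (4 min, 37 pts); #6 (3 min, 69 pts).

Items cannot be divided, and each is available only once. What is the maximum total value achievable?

203 pts

Check high-value combinations within 14 min:
- #1+#4+#5+#6: duration 5+2+4+3=14, value 30+67+37+69=203
- #4+#5+#6: duration 2+4+3=9, value 67+37+69=173
- #1+#4+#6: duration 5+2+3=10, value 30+67+69=166
- #3+#4+#6: duration 6+2+3=11, value 24+67+69=160
- #4+#6: duration 2+3=5, value 67+69=136
Best: 203 pts.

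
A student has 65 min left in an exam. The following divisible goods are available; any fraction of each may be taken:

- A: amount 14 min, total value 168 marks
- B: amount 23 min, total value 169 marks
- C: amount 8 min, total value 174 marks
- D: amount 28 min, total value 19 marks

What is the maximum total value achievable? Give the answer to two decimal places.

524.57

Take in order of value per unit:
- C (174/8 per unit): all 8 → value 174, running total 174.00
- A (168/14 per unit): all 14 → value 168, running total 342.00
- B (169/23 per unit): all 23 → value 169, running total 511.00
- D (19/28 per unit): 20 of 28 → value 20×19/28 = 13.5714, running total 524.57
Total 524.57.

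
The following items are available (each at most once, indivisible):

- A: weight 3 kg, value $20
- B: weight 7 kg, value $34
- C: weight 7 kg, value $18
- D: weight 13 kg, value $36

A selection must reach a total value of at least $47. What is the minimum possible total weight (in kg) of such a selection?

Subsets with value ≥ 47, sorted by total weight:
- A+B: weight 10, value 54
- B+C: weight 14, value 52
- A+D: weight 16, value 56
Minimum weight: 10 kg.

10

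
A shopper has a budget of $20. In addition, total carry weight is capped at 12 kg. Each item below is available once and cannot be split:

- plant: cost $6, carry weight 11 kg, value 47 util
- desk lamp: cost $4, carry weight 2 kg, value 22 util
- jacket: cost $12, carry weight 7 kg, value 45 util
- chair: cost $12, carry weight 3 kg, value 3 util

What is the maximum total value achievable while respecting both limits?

67 util

Feasible sets respecting both limits:
- desk lamp+jacket: cost 16, carry weight 9, value 67
- plant: cost 6, carry weight 11, value 47
- jacket: cost 12, carry weight 7, value 45
- desk lamp+chair: cost 16, carry weight 5, value 25
Best: 67 util.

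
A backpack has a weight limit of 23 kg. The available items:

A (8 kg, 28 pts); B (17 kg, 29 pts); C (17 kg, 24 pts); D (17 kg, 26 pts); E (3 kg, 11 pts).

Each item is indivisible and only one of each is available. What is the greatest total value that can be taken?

Check high-value combinations within 23 kg:
- B+E: weight 17+3=20, value 29+11=40
- A+E: weight 8+3=11, value 28+11=39
- D+E: weight 17+3=20, value 26+11=37
Best: 40 pts.

40 pts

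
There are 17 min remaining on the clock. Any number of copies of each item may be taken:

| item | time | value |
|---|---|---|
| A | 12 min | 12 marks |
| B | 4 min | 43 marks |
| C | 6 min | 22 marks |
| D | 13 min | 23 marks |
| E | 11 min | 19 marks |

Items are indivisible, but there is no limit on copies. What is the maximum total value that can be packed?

172 marks

Best value-per-unit is B at 43/4, and filling with it alone uses time 4×4=16. No mix of the others beats 4×43 = 172.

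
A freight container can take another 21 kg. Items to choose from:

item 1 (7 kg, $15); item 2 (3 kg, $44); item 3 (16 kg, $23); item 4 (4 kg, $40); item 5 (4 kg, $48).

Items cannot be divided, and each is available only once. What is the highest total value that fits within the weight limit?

This is a 0/1 knapsack; check combinations near the capacity.
- item 1+item 2+item 4+item 5: weight 7+3+4+4=18, value 15+44+40+48=147
- item 2+item 4+item 5: weight 3+4+4=11, value 44+40+48=132
- item 1+item 2+item 5: weight 7+3+4=14, value 15+44+48=107
- item 1+item 4+item 5: weight 7+4+4=15, value 15+40+48=103
- item 1+item 2+item 4: weight 7+3+4=14, value 15+44+40=99
Best: $147.

$147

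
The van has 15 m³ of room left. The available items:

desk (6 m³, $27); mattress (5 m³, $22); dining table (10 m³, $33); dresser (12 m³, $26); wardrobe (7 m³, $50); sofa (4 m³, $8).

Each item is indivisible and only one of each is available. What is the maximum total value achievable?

Check high-value combinations within 15 m³:
- desk+wardrobe: volume 6+7=13, value 27+50=77
- mattress+wardrobe: volume 5+7=12, value 22+50=72
- wardrobe+sofa: volume 7+4=11, value 50+8=58
- desk+mattress+sofa: volume 6+5+4=15, value 27+22+8=57
Best: $77.

$77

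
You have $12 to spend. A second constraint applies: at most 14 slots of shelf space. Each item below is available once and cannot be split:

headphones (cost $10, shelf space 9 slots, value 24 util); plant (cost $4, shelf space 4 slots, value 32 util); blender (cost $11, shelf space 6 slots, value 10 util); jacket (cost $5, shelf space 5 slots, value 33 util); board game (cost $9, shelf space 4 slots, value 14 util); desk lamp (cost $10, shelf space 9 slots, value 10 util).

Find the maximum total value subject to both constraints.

65 util

Feasible sets respecting both limits:
- plant+jacket: cost 9, shelf space 9, value 65
- jacket: cost 5, shelf space 5, value 33
- plant: cost 4, shelf space 4, value 32
- headphones: cost 10, shelf space 9, value 24
Best: 65 util.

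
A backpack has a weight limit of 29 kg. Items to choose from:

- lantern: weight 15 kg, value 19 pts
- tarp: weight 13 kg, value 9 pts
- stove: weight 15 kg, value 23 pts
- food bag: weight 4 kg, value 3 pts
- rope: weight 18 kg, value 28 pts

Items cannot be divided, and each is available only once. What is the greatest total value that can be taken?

32 pts

This is a 0/1 knapsack; check combinations near the capacity.
- tarp+stove: weight 13+15=28, value 9+23=32
- food bag+rope: weight 4+18=22, value 3+28=31
- rope: weight 18, value 28
Best: 32 pts.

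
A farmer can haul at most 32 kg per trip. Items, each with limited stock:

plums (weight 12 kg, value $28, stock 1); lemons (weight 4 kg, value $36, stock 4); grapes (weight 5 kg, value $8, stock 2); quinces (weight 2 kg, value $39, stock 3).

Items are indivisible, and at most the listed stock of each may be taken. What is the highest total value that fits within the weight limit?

Best selections within weight 32 and stock limits:
- 4×lemons + 2×grapes + 3×quinces: weight 32, value 277
- 4×lemons + 1×grapes + 3×quinces: weight 27, value 269
- 4×lemons + 3×quinces: weight 22, value 261
Best: $277.

$277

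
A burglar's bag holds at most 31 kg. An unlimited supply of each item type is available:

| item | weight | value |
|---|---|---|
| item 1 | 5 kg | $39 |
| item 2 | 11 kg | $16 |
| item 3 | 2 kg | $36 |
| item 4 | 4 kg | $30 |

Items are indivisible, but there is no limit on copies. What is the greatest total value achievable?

Best value-per-unit is item 3 at 36/2, and filling with it alone uses weight 15×2=30. No mix of the others beats 15×36 = 540.

$540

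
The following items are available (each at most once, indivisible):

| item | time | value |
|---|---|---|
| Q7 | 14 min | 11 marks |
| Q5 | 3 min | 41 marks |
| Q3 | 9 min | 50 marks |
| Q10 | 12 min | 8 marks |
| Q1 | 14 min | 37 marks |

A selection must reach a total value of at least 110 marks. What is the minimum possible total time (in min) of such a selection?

Subsets with value ≥ 110, sorted by total time:
- Q5+Q3+Q1: time 26, value 128
- Q5+Q3+Q10+Q1: time 38, value 136
Minimum time: 26 min.

26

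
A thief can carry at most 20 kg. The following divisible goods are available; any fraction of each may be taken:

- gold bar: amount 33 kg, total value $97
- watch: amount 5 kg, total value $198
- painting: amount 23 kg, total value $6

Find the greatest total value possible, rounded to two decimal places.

242.09

Take in order of value per unit:
- watch (198/5 per unit): all 5 → value 198, running total 198.00
- gold bar (97/33 per unit): 15 of 33 → value 15×97/33 = 44.0909, running total 242.09
Total 242.09.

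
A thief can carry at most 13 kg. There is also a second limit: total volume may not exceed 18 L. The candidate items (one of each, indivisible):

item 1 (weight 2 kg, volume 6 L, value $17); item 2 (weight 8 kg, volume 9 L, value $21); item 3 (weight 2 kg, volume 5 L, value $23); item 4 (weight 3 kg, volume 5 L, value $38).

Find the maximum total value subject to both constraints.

Feasible sets respecting both limits:
- item 1+item 3+item 4: weight 7, volume 16, value 78
- item 3+item 4: weight 5, volume 10, value 61
- item 2+item 4: weight 11, volume 14, value 59
- item 1+item 4: weight 5, volume 11, value 55
Best: $78.

$78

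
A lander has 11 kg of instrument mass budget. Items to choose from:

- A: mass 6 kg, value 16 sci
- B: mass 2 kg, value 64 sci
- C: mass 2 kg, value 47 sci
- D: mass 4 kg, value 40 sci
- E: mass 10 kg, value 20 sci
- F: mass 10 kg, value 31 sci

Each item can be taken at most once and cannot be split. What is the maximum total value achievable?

Check high-value combinations within 11 kg:
- B+C+D: mass 2+2+4=8, value 64+47+40=151
- A+B+C: mass 6+2+2=10, value 16+64+47=127
- B+C: mass 2+2=4, value 64+47=111
- B+D: mass 2+4=6, value 64+40=104
Best: 151 sci.

151 sci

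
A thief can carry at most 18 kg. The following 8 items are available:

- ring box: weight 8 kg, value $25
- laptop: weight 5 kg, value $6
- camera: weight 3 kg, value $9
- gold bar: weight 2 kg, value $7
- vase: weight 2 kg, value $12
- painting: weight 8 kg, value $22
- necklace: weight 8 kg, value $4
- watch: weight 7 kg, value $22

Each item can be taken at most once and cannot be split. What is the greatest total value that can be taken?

$59

Check high-value combinations within 18 kg:
- ring box+vase+watch: weight 8+2+7=17, value 25+12+22=59
- ring box+vase+painting: weight 8+2+8=18, value 25+12+22=59
- vase+painting+watch: weight 2+8+7=17, value 12+22+22=56
- ring box+camera+watch: weight 8+3+7=18, value 25+9+22=56
- ring box+gold bar+watch: weight 8+2+7=17, value 25+7+22=54
Best: $59.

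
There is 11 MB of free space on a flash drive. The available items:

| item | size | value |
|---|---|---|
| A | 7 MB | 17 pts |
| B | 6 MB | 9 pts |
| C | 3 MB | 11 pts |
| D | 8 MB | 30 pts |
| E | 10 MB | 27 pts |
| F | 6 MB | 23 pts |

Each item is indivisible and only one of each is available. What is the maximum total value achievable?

Check high-value combinations within 11 MB:
- C+D: size 3+8=11, value 11+30=41
- C+F: size 3+6=9, value 11+23=34
- D: size 8, value 30
Best: 41 pts.

41 pts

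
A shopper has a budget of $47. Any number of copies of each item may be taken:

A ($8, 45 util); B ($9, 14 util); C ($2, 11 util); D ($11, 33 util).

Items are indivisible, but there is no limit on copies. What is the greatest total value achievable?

258 util

Best value-per-unit is A at 45/8; filling with it alone gives 5×45 = 225.
Optimal mix: 5×A + 3×C → cost 46, value 258.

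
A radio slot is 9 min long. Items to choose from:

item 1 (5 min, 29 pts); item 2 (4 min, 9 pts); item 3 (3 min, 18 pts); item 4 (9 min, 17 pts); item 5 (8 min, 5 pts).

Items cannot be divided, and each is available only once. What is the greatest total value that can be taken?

This is a 0/1 knapsack; check combinations near the capacity.
- item 1+item 3: duration 5+3=8, value 29+18=47
- item 1+item 2: duration 5+4=9, value 29+9=38
- item 1: duration 5, value 29
Best: 47 pts.

47 pts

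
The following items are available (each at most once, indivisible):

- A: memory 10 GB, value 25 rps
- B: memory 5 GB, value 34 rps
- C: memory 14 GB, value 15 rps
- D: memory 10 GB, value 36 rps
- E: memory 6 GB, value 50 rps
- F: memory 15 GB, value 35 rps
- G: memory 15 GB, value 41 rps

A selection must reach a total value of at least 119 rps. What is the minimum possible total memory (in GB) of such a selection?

21

Subsets with value ≥ 119, sorted by total memory:
- B+D+E: memory 21, value 120
- B+E+G: memory 26, value 125
- B+E+F: memory 26, value 119
- A+B+D+E: memory 31, value 145
Minimum memory: 21 GB.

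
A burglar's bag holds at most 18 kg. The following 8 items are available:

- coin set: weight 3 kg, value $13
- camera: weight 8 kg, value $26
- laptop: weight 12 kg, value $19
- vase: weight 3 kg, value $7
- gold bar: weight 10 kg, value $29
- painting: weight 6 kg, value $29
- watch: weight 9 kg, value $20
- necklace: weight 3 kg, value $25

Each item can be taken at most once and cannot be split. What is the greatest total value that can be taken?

$80

This is a 0/1 knapsack; check combinations near the capacity.
- camera+painting+necklace: weight 8+6+3=17, value 26+29+25=80
- coin set+vase+painting+necklace: weight 3+3+6+3=15, value 13+7+29+25=74
- painting+watch+necklace: weight 6+9+3=18, value 29+20+25=74
- coin set+camera+vase+necklace: weight 3+8+3+3=17, value 13+26+7+25=71
- coin set+camera+painting: weight 3+8+6=17, value 13+26+29=68
Best: $80.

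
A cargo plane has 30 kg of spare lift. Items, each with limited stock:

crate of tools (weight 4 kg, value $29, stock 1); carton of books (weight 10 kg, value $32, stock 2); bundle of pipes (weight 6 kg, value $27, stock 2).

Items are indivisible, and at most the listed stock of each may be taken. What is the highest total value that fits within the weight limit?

$120

Top feasible selections:
- 1×crate of tools + 2×carton of books + 1×bundle of pipes: weight 30, value 120
- 1×crate of tools + 1×carton of books + 2×bundle of pipes: weight 26, value 115
- 1×crate of tools + 2×carton of books: weight 24, value 93
Best: $120.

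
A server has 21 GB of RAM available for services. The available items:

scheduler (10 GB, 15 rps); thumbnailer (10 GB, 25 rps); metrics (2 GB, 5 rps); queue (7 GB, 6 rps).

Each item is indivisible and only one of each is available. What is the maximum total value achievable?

Check high-value combinations within 21 GB:
- scheduler+thumbnailer: memory 10+10=20, value 15+25=40
- thumbnailer+metrics+queue: memory 10+2+7=19, value 25+5+6=36
- thumbnailer+queue: memory 10+7=17, value 25+6=31
- thumbnailer+metrics: memory 10+2=12, value 25+5=30
- scheduler+metrics+queue: memory 10+2+7=19, value 15+5+6=26
Best: 40 rps.

40 rps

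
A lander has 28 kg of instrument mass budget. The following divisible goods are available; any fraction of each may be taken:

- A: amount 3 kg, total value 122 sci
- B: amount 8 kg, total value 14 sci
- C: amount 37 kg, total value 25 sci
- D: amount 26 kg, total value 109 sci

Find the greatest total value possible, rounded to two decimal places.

226.81

Take in order of value per unit:
- A (122/3 per unit): all 3 → value 122, running total 122.00
- D (109/26 per unit): 25 of 26 → value 25×109/26 = 104.8077, running total 226.81
Total 226.81.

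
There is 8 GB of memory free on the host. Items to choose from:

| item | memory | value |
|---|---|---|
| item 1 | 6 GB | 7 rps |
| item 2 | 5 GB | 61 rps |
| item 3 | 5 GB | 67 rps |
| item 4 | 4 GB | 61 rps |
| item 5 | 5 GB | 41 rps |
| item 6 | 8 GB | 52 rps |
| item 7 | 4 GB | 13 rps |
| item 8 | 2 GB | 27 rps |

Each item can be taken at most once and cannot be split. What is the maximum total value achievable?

Check high-value combinations within 8 GB:
- item 3+item 8: memory 5+2=7, value 67+27=94
- item 4+item 8: memory 4+2=6, value 61+27=88
- item 2+item 8: memory 5+2=7, value 61+27=88
Best: 94 rps.

94 rps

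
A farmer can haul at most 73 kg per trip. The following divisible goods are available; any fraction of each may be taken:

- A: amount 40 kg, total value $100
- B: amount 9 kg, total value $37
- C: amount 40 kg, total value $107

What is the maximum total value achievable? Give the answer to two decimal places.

Take in order of value per unit:
- B (37/9 per unit): all 9 → value 37, running total 37.00
- C (107/40 per unit): all 40 → value 107, running total 144.00
- A (100/40 per unit): 24 of 40 → value 24×100/40 = 60.0000, running total 204.00
Total 204.00.

204.00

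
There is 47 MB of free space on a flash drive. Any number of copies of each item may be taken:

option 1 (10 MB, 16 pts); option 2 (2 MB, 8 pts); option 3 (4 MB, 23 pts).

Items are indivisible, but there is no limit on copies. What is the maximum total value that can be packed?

Best value-per-unit is option 3 at 23/4; filling with it alone gives 11×23 = 253.
Optimal mix: 1×option 2 + 11×option 3 → size 46, value 261.

261 pts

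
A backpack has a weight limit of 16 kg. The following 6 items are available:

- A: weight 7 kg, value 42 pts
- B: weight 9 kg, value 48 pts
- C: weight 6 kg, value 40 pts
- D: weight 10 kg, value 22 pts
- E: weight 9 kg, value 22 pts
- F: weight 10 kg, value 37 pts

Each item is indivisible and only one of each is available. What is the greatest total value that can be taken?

90 pts

This is a 0/1 knapsack; check combinations near the capacity.
- A+B: weight 7+9=16, value 42+48=90
- B+C: weight 9+6=15, value 48+40=88
- A+C: weight 7+6=13, value 42+40=82
Best: 90 pts.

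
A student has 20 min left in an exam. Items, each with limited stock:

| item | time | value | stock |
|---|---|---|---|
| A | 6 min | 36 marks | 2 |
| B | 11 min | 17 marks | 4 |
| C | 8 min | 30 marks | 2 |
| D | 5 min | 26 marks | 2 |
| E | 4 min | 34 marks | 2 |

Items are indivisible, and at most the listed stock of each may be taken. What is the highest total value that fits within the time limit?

Best selections within time 20 and stock limits:
- 2×A + 2×E: time 20, value 140
- 1×A + 1×D + 2×E: time 19, value 130
- 1×A + 2×D + 1×E: time 20, value 122
Best: 140 marks.

140 marks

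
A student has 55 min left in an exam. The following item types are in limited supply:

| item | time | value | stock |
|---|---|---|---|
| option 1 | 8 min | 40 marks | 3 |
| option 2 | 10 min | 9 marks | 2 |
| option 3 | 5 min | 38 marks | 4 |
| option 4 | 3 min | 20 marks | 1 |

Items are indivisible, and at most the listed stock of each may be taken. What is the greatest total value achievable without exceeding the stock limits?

292 marks

Best selections within time 55 and stock limits:
- 3×option 1 + 4×option 3 + 1×option 4: time 47, value 292
- 3×option 1 + 1×option 2 + 4×option 3: time 54, value 281
- 3×option 1 + 4×option 3: time 44, value 272
Best: 292 marks.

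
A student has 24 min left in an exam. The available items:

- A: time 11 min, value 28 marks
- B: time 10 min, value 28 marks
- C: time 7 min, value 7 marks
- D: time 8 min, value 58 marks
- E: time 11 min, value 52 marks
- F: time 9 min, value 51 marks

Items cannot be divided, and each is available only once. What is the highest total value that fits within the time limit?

Check high-value combinations within 24 min:
- C+D+F: time 7+8+9=24, value 7+58+51=116
- D+E: time 8+11=19, value 58+52=110
- D+F: time 8+9=17, value 58+51=109
- E+F: time 11+9=20, value 52+51=103
Best: 116 marks.

116 marks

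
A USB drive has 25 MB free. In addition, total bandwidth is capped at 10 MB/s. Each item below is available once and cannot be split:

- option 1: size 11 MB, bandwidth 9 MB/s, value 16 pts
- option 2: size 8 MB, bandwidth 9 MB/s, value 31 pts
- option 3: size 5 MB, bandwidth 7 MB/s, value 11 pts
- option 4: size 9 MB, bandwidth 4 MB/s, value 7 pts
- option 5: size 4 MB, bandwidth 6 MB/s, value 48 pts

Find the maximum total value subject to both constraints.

55 pts

Feasible sets respecting both limits:
- option 4+option 5: size 13, bandwidth 10, value 55
- option 5: size 4, bandwidth 6, value 48
- option 2: size 8, bandwidth 9, value 31
Best: 55 pts.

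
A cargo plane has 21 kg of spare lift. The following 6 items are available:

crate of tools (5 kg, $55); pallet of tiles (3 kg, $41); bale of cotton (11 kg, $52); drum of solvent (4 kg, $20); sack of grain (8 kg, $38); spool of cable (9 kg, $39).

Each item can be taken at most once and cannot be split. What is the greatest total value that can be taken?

$155

Check high-value combinations within 21 kg:
- crate of tools+pallet of tiles+drum of solvent+spool of cable: weight 5+3+4+9=21, value 55+41+20+39=155
- crate of tools+pallet of tiles+drum of solvent+sack of grain: weight 5+3+4+8=20, value 55+41+20+38=154
- crate of tools+pallet of tiles+bale of cotton: weight 5+3+11=19, value 55+41+52=148
- crate of tools+pallet of tiles+spool of cable: weight 5+3+9=17, value 55+41+39=135
Best: $155.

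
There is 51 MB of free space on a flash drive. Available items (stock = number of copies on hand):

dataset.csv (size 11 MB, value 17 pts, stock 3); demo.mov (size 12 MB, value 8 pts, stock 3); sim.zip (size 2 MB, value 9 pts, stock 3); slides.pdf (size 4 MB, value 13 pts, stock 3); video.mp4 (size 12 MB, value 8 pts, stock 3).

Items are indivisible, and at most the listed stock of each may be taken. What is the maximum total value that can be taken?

117 pts

Top feasible selections:
- 3×dataset.csv + 3×sim.zip + 3×slides.pdf: size 51, value 117
- 3×dataset.csv + 2×sim.zip + 3×slides.pdf: size 49, value 108
Best: 117 pts.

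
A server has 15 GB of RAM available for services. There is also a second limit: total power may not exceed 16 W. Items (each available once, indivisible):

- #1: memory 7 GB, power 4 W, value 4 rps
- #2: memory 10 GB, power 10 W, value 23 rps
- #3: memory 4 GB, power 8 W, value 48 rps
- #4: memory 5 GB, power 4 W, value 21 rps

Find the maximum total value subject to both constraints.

69 rps

Feasible sets respecting both limits:
- #3+#4: memory 9, power 12, value 69
- #1+#3: memory 11, power 12, value 52
- #3: memory 4, power 8, value 48
Best: 69 rps.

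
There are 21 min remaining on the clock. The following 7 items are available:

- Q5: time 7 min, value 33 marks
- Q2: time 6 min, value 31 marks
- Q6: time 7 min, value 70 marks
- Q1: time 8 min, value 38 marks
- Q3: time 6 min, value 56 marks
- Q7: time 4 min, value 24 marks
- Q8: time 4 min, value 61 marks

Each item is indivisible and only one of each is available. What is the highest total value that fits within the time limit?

211 marks

Check high-value combinations within 21 min:
- Q6+Q3+Q7+Q8: time 7+6+4+4=21, value 70+56+24+61=211
- Q6+Q3+Q8: time 7+6+4=17, value 70+56+61=187
- Q2+Q6+Q7+Q8: time 6+7+4+4=21, value 31+70+24+61=186
- Q5+Q3+Q7+Q8: time 7+6+4+4=21, value 33+56+24+61=174
- Q2+Q3+Q7+Q8: time 6+6+4+4=20, value 31+56+24+61=172
Best: 211 marks.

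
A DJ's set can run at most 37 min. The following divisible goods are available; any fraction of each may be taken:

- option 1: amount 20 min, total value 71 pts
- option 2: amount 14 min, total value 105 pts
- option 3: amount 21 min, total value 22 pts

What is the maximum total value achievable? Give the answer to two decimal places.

Take in order of value per unit:
- option 2 (105/14 per unit): all 14 → value 105, running total 105.00
- option 1 (71/20 per unit): all 20 → value 71, running total 176.00
- option 3 (22/21 per unit): 3 of 21 → value 3×22/21 = 3.1429, running total 179.14
Total 179.14.

179.14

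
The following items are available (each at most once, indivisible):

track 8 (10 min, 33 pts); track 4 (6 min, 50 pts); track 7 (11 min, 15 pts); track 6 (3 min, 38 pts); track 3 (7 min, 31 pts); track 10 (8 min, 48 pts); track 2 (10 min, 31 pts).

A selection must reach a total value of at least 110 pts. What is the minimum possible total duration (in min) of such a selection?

16

Subsets with value ≥ 110, sorted by total duration:
- track 4+track 6+track 3: duration 16, value 119
- track 4+track 6+track 10: duration 17, value 136
- track 6+track 3+track 10: duration 18, value 117
- track 8+track 4+track 6: duration 19, value 121
Minimum duration: 16 min.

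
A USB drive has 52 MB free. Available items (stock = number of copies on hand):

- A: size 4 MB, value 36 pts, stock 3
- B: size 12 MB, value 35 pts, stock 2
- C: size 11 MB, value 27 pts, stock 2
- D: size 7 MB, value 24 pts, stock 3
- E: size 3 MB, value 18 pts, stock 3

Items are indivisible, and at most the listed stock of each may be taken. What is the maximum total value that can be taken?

Top feasible selections:
- 3×A + 2×B + 1×D + 3×E: size 52, value 256
- 3×A + 1×B + 3×D + 2×E: size 51, value 251
- 3×A + 1×B + 1×C + 1×D + 3×E: size 51, value 248
Best: 256 pts.

256 pts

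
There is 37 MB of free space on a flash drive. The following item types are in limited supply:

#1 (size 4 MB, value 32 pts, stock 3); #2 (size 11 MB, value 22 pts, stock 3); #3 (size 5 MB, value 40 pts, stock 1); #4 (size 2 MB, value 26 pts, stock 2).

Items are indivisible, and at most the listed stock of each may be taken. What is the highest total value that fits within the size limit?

Best selections within size 37 and stock limits:
- 3×#1 + 1×#2 + 1×#3 + 2×#4: size 32, value 210
- 3×#1 + 1×#3 + 2×#4: size 21, value 188
Best: 210 pts.

210 pts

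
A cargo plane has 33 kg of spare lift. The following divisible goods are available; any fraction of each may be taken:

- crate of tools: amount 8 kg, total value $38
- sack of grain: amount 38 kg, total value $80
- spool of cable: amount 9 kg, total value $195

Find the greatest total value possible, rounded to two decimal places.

Take in order of value per unit:
- spool of cable (195/9 per unit): all 9 → value 195, running total 195.00
- crate of tools (38/8 per unit): all 8 → value 38, running total 233.00
- sack of grain (80/38 per unit): 16 of 38 → value 16×80/38 = 33.6842, running total 266.68
Total 266.68.

266.68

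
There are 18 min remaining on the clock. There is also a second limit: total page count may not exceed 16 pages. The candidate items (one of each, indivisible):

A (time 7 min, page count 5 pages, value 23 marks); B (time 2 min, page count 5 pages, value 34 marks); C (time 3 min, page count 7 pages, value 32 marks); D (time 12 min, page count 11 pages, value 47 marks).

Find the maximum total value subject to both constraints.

Feasible sets respecting both limits:
- B+D: time 14, page count 16, value 81
- B+C: time 5, page count 12, value 66
- A+B: time 9, page count 10, value 57
Best: 81 marks.

81 marks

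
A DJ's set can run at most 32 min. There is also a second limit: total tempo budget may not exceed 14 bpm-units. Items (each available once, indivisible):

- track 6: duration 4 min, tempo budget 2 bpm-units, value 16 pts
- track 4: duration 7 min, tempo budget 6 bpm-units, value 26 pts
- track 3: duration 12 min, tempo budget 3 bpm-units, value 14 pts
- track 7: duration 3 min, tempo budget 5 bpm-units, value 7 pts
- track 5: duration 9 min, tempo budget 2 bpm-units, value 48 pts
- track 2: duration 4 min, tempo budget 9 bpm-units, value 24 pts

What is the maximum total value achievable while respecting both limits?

Feasible sets respecting both limits:
- track 6+track 4+track 3+track 5: duration 32, tempo budget 13, value 104
- track 6+track 4+track 5: duration 20, tempo budget 10, value 90
- track 4+track 3+track 5: duration 28, tempo budget 11, value 88
- track 6+track 5+track 2: duration 17, tempo budget 13, value 88
Best: 104 pts.

104 pts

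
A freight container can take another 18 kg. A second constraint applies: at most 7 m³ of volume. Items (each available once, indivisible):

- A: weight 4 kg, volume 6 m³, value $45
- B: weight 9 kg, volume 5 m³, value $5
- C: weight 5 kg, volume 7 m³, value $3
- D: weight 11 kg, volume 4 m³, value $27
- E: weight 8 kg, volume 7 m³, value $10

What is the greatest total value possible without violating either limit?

$45

Feasible sets respecting both limits:
- A: weight 4, volume 6, value 45
- D: weight 11, volume 4, value 27
- E: weight 8, volume 7, value 10
Best: $45.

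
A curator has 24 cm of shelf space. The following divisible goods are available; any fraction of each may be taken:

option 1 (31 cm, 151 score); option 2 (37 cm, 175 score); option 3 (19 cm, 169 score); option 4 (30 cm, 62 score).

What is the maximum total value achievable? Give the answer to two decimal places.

Take in order of value per unit:
- option 3 (169/19 per unit): all 19 → value 169, running total 169.00
- option 1 (151/31 per unit): 5 of 31 → value 5×151/31 = 24.3548, running total 193.35
Total 193.35.

193.35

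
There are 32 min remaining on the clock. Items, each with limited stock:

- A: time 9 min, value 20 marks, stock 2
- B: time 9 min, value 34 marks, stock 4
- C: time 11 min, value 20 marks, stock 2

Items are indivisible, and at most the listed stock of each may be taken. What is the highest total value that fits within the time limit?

Top feasible selections:
- 3×B: time 27, value 102
- 1×A + 2×B: time 27, value 88
- 2×B + 1×C: time 29, value 88
Best: 102 marks.

102 marks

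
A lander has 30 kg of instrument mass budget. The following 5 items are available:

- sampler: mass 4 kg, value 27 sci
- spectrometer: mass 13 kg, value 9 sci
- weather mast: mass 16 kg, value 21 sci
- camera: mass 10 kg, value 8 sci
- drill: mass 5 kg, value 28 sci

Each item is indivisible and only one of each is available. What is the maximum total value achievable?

76 sci

This is a 0/1 knapsack; check combinations near the capacity.
- sampler+weather mast+drill: mass 4+16+5=25, value 27+21+28=76
- sampler+spectrometer+drill: mass 4+13+5=22, value 27+9+28=64
- sampler+camera+drill: mass 4+10+5=19, value 27+8+28=63
Best: 76 sci.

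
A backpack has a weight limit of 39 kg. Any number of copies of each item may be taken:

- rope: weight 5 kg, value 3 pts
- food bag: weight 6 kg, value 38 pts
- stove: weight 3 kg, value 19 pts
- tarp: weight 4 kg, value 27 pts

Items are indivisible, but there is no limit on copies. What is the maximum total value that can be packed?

262 pts

Best value-per-unit is tarp at 27/4; filling with it alone gives 9×27 = 243.
Optimal mix: 1×stove + 9×tarp → weight 39, value 262.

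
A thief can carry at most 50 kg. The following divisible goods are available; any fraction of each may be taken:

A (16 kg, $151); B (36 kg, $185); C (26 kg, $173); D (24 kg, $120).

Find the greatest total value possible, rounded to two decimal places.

365.11

Take in order of value per unit:
- A (151/16 per unit): all 16 → value 151, running total 151.00
- C (173/26 per unit): all 26 → value 173, running total 324.00
- B (185/36 per unit): 8 of 36 → value 8×185/36 = 41.1111, running total 365.11
Total 365.11.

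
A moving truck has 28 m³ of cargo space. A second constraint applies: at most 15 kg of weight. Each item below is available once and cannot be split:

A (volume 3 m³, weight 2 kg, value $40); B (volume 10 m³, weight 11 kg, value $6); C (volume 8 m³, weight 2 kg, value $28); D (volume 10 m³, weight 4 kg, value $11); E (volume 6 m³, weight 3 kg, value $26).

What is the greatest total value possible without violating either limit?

Feasible sets respecting both limits:
- A+C+D+E: volume 27, weight 11, value 105
- A+C+E: volume 17, weight 7, value 94
- A+C+D: volume 21, weight 8, value 79
Best: $105.

$105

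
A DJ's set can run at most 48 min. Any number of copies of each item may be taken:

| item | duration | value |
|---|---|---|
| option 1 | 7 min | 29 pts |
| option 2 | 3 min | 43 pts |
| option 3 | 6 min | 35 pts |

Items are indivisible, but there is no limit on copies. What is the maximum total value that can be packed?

Best value-per-unit is option 2 at 43/3, and filling with it alone uses duration 16×3=48. No mix of the others beats 16×43 = 688.

688 pts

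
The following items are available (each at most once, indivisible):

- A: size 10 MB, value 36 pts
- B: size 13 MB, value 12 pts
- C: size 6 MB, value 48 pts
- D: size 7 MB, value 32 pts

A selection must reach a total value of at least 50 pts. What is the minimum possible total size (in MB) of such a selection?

Subsets with value ≥ 50, sorted by total size:
- C+D: size 13, value 80
- A+C: size 16, value 84
- A+D: size 17, value 68
Minimum size: 13 MB.

13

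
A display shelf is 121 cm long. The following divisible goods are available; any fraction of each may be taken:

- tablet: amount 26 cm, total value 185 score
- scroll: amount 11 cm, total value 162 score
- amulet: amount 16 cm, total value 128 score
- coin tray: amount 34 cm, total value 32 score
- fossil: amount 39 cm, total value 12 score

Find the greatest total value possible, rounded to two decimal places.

517.46

Take in order of value per unit:
- scroll (162/11 per unit): all 11 → value 162, running total 162.00
- amulet (128/16 per unit): all 16 → value 128, running total 290.00
- tablet (185/26 per unit): all 26 → value 185, running total 475.00
- coin tray (32/34 per unit): all 34 → value 32, running total 507.00
- fossil (12/39 per unit): 34 of 39 → value 34×12/39 = 10.4615, running total 517.46
Total 517.46.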